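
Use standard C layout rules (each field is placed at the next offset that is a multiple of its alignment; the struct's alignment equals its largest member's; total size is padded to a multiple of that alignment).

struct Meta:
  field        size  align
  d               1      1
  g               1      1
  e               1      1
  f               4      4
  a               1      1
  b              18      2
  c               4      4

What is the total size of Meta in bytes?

32

d at 0 (size 1, align 1) → ends 1
g at 1 (size 1, align 1) → ends 2
e at 2 (size 1, align 1) → ends 3
pad 1 to align 4 for f
f at 4 (size 4, align 4) → ends 8
a at 8 (size 1, align 1) → ends 9
pad 1 to align 2 for b
b at 10 (size 18, align 2) → ends 28
c at 28 (size 4, align 4) → ends 32
total 32 bytes, alignment 4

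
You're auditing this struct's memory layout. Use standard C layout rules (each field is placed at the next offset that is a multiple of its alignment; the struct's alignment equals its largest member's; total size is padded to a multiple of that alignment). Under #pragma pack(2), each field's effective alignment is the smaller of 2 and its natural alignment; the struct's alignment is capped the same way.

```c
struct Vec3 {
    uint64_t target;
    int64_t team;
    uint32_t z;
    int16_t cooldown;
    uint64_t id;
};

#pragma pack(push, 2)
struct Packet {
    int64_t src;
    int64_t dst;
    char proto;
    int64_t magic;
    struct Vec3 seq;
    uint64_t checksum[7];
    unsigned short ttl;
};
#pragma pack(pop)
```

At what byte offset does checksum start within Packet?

58

Vec3: 0..8  target  (8B, 8-aligned); 8..16  team  (8B, 8-aligned); 16..20  z  (4B, 4-aligned); 20..22  cooldown  (2B, 2-aligned); 22..24  -- padding (2B); 24..32  id  (8B, 8-aligned); sizeof = 32, alignof = 8
0..8  src  (8B, 2-aligned)
8..16  dst  (8B, 2-aligned)
16..17  proto  (1B, 1-aligned)
17..18  -- padding (1B)
18..26  magic  (8B, 2-aligned)
26..58  seq  (32B, 2-aligned)
58..114  checksum  (56B, 2-aligned)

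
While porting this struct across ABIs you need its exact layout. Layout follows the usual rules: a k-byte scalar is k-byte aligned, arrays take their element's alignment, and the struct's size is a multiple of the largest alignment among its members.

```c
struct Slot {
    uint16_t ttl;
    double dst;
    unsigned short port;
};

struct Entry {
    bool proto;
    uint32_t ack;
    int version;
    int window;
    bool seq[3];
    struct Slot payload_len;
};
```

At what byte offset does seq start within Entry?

Slot: 0..2  ttl  (2B, 2-aligned); 2..8  -- padding (6B); 8..16  dst  (8B, 8-aligned); 16..18  port  (2B, 2-aligned); 18..24  -- tail padding (6B); sizeof = 24, alignof = 8
0..1  proto  (1B, 1-aligned)
1..4  -- padding (3B)
4..8  ack  (4B, 4-aligned)
8..12  version  (4B, 4-aligned)
12..16  window  (4B, 4-aligned)
16..19  seq  (3B, 1-aligned)

16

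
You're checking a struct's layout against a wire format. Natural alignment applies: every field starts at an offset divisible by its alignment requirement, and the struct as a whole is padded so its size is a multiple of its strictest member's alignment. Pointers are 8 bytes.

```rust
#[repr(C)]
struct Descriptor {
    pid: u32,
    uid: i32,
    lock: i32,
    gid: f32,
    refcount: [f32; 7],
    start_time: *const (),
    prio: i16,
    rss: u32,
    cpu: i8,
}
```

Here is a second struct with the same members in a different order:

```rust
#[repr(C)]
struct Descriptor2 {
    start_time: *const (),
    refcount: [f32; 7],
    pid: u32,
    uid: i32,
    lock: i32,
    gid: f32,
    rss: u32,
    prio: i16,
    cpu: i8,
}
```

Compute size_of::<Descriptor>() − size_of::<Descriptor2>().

8

0..4  pid  (4B, 4-aligned)
4..8  uid  (4B, 4-aligned)
8..12  lock  (4B, 4-aligned)
12..16  gid  (4B, 4-aligned)
16..44  refcount  (28B, 4-aligned)
44..48  -- padding (4B)
48..56  start_time  (8B, 8-aligned)
56..58  prio  (2B, 2-aligned)
58..60  -- padding (2B)
60..64  rss  (4B, 4-aligned)
64..65  cpu  (1B, 1-aligned)
65..72  -- tail padding (7B)
sizeof = 72, alignof = 8
— Descriptor2 —
0..8  start_time  (8B, 8-aligned)
8..36  refcount  (28B, 4-aligned)
36..40  pid  (4B, 4-aligned)
40..44  uid  (4B, 4-aligned)
44..48  lock  (4B, 4-aligned)
48..52  gid  (4B, 4-aligned)
52..56  rss  (4B, 4-aligned)
56..58  prio  (2B, 2-aligned)
58..59  cpu  (1B, 1-aligned)
59..64  -- tail padding (5B)
sizeof = 64, alignof = 8
72 − 64 = 8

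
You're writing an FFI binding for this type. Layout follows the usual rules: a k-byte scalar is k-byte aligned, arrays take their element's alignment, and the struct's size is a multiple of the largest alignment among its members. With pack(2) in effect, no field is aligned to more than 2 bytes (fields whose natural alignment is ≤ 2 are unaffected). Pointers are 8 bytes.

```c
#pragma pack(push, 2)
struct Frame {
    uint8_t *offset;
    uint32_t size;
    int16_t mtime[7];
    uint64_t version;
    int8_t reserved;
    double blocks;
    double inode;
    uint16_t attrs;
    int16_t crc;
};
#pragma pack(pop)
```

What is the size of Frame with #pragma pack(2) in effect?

56

offset at 0 (size 8, align 2) → ends 8
size at 8 (size 4, align 2) → ends 12
mtime at 12 (size 14, align 2) → ends 26
version at 26 (size 8, align 2) → ends 34
reserved at 34 (size 1, align 1) → ends 35
pad 1 to align 2 for blocks
blocks at 36 (size 8, align 2) → ends 44
inode at 44 (size 8, align 2) → ends 52
attrs at 52 (size 2, align 2) → ends 54
crc at 54 (size 2, align 2) → ends 56
total 56 bytes, alignment 2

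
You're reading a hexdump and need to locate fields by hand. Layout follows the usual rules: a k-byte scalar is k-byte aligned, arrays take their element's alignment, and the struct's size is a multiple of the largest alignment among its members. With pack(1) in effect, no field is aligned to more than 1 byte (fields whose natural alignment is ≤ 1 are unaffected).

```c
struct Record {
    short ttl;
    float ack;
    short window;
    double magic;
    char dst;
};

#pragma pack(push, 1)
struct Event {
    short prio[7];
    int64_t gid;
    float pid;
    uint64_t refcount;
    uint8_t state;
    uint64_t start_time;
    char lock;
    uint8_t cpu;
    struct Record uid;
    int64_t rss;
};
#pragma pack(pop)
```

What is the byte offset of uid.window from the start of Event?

53

Record: 0..2  ttl  (2B, 2-aligned); 2..4  -- padding (2B); 4..8  ack  (4B, 4-aligned); 8..10  window  (2B, 2-aligned); 10..16  -- padding (6B); 16..24  magic  (8B, 8-aligned); 24..25  dst  (1B, 1-aligned); 25..32  -- tail padding (7B); sizeof = 32, alignof = 8
0..14  prio  (14B, 1-aligned)
14..22  gid  (8B, 1-aligned)
22..26  pid  (4B, 1-aligned)
26..34  refcount  (8B, 1-aligned)
34..35  state  (1B, 1-aligned)
35..43  start_time  (8B, 1-aligned)
43..44  lock  (1B, 1-aligned)
44..45  cpu  (1B, 1-aligned)
45..77  uid  (32B, 1-aligned)
within Record: window at 8
45 + 8 = 53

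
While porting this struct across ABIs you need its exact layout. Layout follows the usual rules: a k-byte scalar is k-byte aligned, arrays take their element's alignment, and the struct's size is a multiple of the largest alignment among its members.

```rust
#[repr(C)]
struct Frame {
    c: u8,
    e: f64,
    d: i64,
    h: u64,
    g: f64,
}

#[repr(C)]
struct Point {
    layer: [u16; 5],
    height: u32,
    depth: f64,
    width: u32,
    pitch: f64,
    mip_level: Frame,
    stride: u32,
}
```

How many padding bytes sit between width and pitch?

Frame: @0: c [1B, align 1] → 1; +7 pad (align 8); @8: e [8B, align 8] → 16; @16: d [8B, align 8] → 24; @24: h [8B, align 8] → 32; @32: g [8B, align 8] → 40; size 40, align 8
@0: layer [10B, align 2] → 10
+2 pad (align 4)
@12: height [4B, align 4] → 16
@16: depth [8B, align 8] → 24
@24: width [4B, align 4] → 28
+4 pad (align 8)
@32: pitch [8B, align 8] → 40

4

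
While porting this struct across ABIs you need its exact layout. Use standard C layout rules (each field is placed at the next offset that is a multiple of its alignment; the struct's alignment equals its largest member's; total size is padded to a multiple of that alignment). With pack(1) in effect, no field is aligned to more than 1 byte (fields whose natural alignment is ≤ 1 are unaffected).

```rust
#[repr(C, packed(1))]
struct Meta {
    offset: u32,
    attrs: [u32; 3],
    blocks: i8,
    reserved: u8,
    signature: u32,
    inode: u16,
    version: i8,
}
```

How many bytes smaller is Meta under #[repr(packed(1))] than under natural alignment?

3

natural layout:
  offset at 0 (size 4, align 4) → ends 4
  attrs at 4 (size 12, align 4) → ends 16
  blocks at 16 (size 1, align 1) → ends 17
  reserved at 17 (size 1, align 1) → ends 18
  pad 2 to align 4 for signature
  signature at 20 (size 4, align 4) → ends 24
  inode at 24 (size 2, align 2) → ends 26
  version at 26 (size 1, align 1) → ends 27
  tail pad 1 to reach multiple of 4
  total 28 bytes, alignment 4
packed(1) layout:
  offset at 0 (size 4, align 1) → ends 4
  attrs at 4 (size 12, align 1) → ends 16
  blocks at 16 (size 1, align 1) → ends 17
  reserved at 17 (size 1, align 1) → ends 18
  signature at 18 (size 4, align 1) → ends 22
  inode at 22 (size 2, align 1) → ends 24
  version at 24 (size 1, align 1) → ends 25
  total 25 bytes, alignment 1
28 − 25 = 3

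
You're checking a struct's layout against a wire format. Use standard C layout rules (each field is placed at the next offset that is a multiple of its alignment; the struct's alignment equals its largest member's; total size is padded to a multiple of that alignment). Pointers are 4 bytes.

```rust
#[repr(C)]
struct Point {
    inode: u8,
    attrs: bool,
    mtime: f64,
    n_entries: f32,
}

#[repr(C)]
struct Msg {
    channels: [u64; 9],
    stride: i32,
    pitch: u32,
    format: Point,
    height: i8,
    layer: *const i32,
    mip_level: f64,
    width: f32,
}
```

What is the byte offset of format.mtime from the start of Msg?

88

Point: @0: inode [1B, align 1] → 1; @1: attrs [1B, align 1] → 2; +6 pad (align 8); @8: mtime [8B, align 8] → 16; @16: n_entries [4B, align 4] → 20; +4 tail pad (align 8); size 24, align 8
@0: channels [72B, align 8] → 72
@72: stride [4B, align 4] → 76
@76: pitch [4B, align 4] → 80
@80: format [24B, align 8] → 104
within Point: mtime at 8
80 + 8 = 88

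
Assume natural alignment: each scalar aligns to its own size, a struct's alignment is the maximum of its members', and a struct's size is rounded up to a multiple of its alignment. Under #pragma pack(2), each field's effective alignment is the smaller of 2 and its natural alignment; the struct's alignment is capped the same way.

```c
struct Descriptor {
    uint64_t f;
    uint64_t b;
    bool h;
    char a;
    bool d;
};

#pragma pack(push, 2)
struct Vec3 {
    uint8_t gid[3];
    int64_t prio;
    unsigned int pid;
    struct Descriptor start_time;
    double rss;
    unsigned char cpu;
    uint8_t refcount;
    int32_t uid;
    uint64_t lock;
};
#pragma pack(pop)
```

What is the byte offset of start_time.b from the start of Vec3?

24

Descriptor: 0..8  f  (8B, 8-aligned); 8..16  b  (8B, 8-aligned); 16..17  h  (1B, 1-aligned); 17..18  a  (1B, 1-aligned); 18..19  d  (1B, 1-aligned); 19..24  -- tail padding (5B); sizeof = 24, alignof = 8
0..3  gid  (3B, 1-aligned)
3..4  -- padding (1B)
4..12  prio  (8B, 2-aligned)
12..16  pid  (4B, 2-aligned)
16..40  start_time  (24B, 2-aligned)
within Descriptor: b at 8
16 + 8 = 24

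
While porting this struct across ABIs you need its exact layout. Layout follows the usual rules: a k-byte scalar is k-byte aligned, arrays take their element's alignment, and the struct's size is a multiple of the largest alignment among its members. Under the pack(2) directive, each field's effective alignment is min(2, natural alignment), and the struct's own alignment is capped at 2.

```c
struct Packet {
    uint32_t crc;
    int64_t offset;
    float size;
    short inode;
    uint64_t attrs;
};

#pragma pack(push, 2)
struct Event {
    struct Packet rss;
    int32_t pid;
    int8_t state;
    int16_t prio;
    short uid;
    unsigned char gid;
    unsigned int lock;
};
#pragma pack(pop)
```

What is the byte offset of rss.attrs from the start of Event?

Packet: crc at 0 (size 4, align 4) → ends 4; pad 4 to align 8 for offset; offset at 8 (size 8, align 8) → ends 16; size at 16 (size 4, align 4) → ends 20; inode at 20 (size 2, align 2) → ends 22; pad 2 to align 8 for attrs; attrs at 24 (size 8, align 8) → ends 32; total 32 bytes, alignment 8
rss at 0 (size 32, align 2) → ends 32
within Packet: attrs at 24
0 + 24 = 24

24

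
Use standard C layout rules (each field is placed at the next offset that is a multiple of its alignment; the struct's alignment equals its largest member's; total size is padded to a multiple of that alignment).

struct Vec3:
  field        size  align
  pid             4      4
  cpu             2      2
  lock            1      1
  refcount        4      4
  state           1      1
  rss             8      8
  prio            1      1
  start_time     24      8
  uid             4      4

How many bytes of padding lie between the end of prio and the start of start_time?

7

pid at 0 (size 4, align 4) → ends 4
cpu at 4 (size 2, align 2) → ends 6
lock at 6 (size 1, align 1) → ends 7
pad 1 to align 4 for refcount
refcount at 8 (size 4, align 4) → ends 12
state at 12 (size 1, align 1) → ends 13
pad 3 to align 8 for rss
rss at 16 (size 8, align 8) → ends 24
prio at 24 (size 1, align 1) → ends 25
pad 7 to align 8 for start_time
start_time at 32 (size 24, align 8) → ends 56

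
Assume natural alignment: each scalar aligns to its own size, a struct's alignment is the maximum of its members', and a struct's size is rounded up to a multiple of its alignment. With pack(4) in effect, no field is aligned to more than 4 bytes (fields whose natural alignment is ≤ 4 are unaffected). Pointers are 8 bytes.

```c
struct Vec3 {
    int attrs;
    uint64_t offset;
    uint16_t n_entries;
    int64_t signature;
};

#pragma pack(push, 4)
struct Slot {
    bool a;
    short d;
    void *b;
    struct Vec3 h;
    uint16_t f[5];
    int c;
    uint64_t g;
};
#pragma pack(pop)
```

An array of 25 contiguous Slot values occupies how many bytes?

1700

Vec3: @0: attrs [4B, align 4] → 4; +4 pad (align 8); @8: offset [8B, align 8] → 16; @16: n_entries [2B, align 2] → 18; +6 pad (align 8); @24: signature [8B, align 8] → 32; size 32, align 8
@0: a [1B, align 1] → 1
+1 pad (align 2)
@2: d [2B, align 2] → 4
@4: b [8B, align 4] → 12
@12: h [32B, align 4] → 44
@44: f [10B, align 2] → 54
+2 pad (align 4)
@56: c [4B, align 4] → 60
@60: g [8B, align 4] → 68
size 68, align 4
array of 25: 25 × 68 = 1700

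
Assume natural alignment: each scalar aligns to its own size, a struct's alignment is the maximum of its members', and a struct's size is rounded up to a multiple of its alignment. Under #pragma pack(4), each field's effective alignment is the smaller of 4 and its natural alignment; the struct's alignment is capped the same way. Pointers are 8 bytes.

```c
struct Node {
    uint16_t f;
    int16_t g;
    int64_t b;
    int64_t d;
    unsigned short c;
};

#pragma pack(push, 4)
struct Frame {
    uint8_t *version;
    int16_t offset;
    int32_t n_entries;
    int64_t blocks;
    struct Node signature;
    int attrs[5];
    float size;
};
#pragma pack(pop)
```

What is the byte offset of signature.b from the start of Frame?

32

Node: @0: f [2B, align 2] → 2; @2: g [2B, align 2] → 4; +4 pad (align 8); @8: b [8B, align 8] → 16; @16: d [8B, align 8] → 24; @24: c [2B, align 2] → 26; +6 tail pad (align 8); size 32, align 8
@0: version [8B, align 4] → 8
@8: offset [2B, align 2] → 10
+2 pad (align 4)
@12: n_entries [4B, align 4] → 16
@16: blocks [8B, align 4] → 24
@24: signature [32B, align 4] → 56
within Node: b at 8
24 + 8 = 32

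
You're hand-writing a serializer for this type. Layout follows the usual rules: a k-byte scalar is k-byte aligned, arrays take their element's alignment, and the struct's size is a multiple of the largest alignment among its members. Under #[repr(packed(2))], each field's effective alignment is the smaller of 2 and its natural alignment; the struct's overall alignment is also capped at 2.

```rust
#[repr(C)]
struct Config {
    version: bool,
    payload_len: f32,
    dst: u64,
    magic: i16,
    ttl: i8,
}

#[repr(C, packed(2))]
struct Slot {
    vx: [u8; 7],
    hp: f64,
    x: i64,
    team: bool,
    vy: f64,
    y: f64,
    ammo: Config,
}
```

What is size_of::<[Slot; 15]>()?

990

Config: 0..1  version  (1B, 1-aligned); 1..4  -- padding (3B); 4..8  payload_len  (4B, 4-aligned); 8..16  dst  (8B, 8-aligned); 16..18  magic  (2B, 2-aligned); 18..19  ttl  (1B, 1-aligned); 19..24  -- tail padding (5B); sizeof = 24, alignof = 8
0..7  vx  (7B, 1-aligned)
7..8  -- padding (1B)
8..16  hp  (8B, 2-aligned)
16..24  x  (8B, 2-aligned)
24..25  team  (1B, 1-aligned)
25..26  -- padding (1B)
26..34  vy  (8B, 2-aligned)
34..42  y  (8B, 2-aligned)
42..66  ammo  (24B, 2-aligned)
sizeof = 66, alignof = 2
array of 15: 15 × 66 = 990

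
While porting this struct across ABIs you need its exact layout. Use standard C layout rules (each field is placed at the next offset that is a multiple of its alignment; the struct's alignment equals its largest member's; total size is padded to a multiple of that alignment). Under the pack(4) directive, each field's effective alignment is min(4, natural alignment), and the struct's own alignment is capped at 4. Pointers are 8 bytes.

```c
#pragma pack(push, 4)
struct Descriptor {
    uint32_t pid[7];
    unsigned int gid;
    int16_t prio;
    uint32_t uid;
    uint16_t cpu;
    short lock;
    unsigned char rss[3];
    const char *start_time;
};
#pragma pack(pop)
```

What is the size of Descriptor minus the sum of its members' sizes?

0..28  pid  (28B, 4-aligned)
28..32  gid  (4B, 4-aligned)
32..34  prio  (2B, 2-aligned)
34..36  -- padding (2B)
36..40  uid  (4B, 4-aligned)
40..42  cpu  (2B, 2-aligned)
42..44  lock  (2B, 2-aligned)
44..47  rss  (3B, 1-aligned)
47..48  -- padding (1B)
48..56  start_time  (8B, 4-aligned)
sizeof = 56, alignof = 4
data bytes 53, size 56 → padding 3

3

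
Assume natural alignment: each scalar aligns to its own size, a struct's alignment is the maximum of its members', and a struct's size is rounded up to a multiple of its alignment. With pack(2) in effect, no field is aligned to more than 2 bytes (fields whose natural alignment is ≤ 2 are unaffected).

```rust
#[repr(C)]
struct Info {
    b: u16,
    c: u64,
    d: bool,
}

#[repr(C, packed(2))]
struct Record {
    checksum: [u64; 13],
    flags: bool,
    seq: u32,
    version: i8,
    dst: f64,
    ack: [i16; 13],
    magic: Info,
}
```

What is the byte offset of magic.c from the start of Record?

154

Info: b at 0 (size 2, align 2) → ends 2; pad 6 to align 8 for c; c at 8 (size 8, align 8) → ends 16; d at 16 (size 1, align 1) → ends 17; tail pad 7 to reach multiple of 8; total 24 bytes, alignment 8
checksum at 0 (size 104, align 2) → ends 104
flags at 104 (size 1, align 1) → ends 105
pad 1 to align 2 for seq
seq at 106 (size 4, align 2) → ends 110
version at 110 (size 1, align 1) → ends 111
pad 1 to align 2 for dst
dst at 112 (size 8, align 2) → ends 120
ack at 120 (size 26, align 2) → ends 146
magic at 146 (size 24, align 2) → ends 170
within Info: c at 8
146 + 8 = 154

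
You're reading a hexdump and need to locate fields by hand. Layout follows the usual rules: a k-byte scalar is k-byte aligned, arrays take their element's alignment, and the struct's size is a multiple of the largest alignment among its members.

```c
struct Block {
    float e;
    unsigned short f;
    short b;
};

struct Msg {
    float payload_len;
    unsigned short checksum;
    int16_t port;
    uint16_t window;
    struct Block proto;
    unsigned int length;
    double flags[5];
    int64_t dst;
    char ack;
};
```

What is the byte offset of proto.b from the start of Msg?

18

Block: @0: e [4B, align 4] → 4; @4: f [2B, align 2] → 6; @6: b [2B, align 2] → 8; size 8, align 4
@0: payload_len [4B, align 4] → 4
@4: checksum [2B, align 2] → 6
@6: port [2B, align 2] → 8
@8: window [2B, align 2] → 10
+2 pad (align 4)
@12: proto [8B, align 4] → 20
within Block: b at 6
12 + 6 = 18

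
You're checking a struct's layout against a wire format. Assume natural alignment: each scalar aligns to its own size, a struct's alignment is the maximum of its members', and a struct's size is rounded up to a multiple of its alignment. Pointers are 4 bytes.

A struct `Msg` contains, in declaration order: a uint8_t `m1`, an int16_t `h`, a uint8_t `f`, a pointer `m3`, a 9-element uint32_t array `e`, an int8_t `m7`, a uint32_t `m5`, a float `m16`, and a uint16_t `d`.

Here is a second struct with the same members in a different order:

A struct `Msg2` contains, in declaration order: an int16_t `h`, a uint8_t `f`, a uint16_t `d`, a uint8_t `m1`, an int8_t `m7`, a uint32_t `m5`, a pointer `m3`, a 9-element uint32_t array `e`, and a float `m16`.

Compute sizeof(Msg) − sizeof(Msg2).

8

@0: m1 [1B, align 1] → 1
+1 pad (align 2)
@2: h [2B, align 2] → 4
@4: f [1B, align 1] → 5
+3 pad (align 4)
@8: m3 [4B, align 4] → 12
@12: e [36B, align 4] → 48
@48: m7 [1B, align 1] → 49
+3 pad (align 4)
@52: m5 [4B, align 4] → 56
@56: m16 [4B, align 4] → 60
@60: d [2B, align 2] → 62
+2 tail pad (align 4)
size 64, align 4
— Msg2 —
@0: h [2B, align 2] → 2
@2: f [1B, align 1] → 3
+1 pad (align 2)
@4: d [2B, align 2] → 6
@6: m1 [1B, align 1] → 7
@7: m7 [1B, align 1] → 8
@8: m5 [4B, align 4] → 12
@12: m3 [4B, align 4] → 16
@16: e [36B, align 4] → 52
@52: m16 [4B, align 4] → 56
size 56, align 4
64 − 56 = 8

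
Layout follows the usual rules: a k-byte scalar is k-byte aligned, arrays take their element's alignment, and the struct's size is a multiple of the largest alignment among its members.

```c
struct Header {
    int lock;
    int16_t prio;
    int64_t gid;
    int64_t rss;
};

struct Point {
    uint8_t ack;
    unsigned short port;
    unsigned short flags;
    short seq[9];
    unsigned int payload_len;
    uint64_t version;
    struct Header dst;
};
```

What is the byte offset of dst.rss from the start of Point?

56

Header: @0: lock [4B, align 4] → 4; @4: prio [2B, align 2] → 6; +2 pad (align 8); @8: gid [8B, align 8] → 16; @16: rss [8B, align 8] → 24; size 24, align 8
@0: ack [1B, align 1] → 1
+1 pad (align 2)
@2: port [2B, align 2] → 4
@4: flags [2B, align 2] → 6
@6: seq [18B, align 2] → 24
@24: payload_len [4B, align 4] → 28
+4 pad (align 8)
@32: version [8B, align 8] → 40
@40: dst [24B, align 8] → 64
within Header: rss at 16
40 + 16 = 56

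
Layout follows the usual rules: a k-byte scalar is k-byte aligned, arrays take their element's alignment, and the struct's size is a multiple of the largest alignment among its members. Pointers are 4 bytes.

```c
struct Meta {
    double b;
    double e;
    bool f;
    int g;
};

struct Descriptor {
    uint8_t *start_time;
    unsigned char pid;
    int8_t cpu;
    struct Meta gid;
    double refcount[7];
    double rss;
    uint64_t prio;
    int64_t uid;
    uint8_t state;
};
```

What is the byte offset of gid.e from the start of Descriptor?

16

Meta: 0..8  b  (8B, 8-aligned); 8..16  e  (8B, 8-aligned); 16..17  f  (1B, 1-aligned); 17..20  -- padding (3B); 20..24  g  (4B, 4-aligned); sizeof = 24, alignof = 8
0..4  start_time  (4B, 4-aligned)
4..5  pid  (1B, 1-aligned)
5..6  cpu  (1B, 1-aligned)
6..8  -- padding (2B)
8..32  gid  (24B, 8-aligned)
within Meta: e at 8
8 + 8 = 16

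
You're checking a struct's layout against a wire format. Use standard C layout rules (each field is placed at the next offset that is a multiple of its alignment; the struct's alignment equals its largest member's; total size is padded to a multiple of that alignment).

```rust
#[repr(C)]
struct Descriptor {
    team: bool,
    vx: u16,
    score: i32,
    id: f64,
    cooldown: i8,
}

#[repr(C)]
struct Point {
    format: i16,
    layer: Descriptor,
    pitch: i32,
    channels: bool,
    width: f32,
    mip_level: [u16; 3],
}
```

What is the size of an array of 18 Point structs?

Descriptor: 0..1  team  (1B, 1-aligned); 1..2  -- padding (1B); 2..4  vx  (2B, 2-aligned); 4..8  score  (4B, 4-aligned); 8..16  id  (8B, 8-aligned); 16..17  cooldown  (1B, 1-aligned); 17..24  -- tail padding (7B); sizeof = 24, alignof = 8
0..2  format  (2B, 2-aligned)
2..8  -- padding (6B)
8..32  layer  (24B, 8-aligned)
32..36  pitch  (4B, 4-aligned)
36..37  channels  (1B, 1-aligned)
37..40  -- padding (3B)
40..44  width  (4B, 4-aligned)
44..50  mip_level  (6B, 2-aligned)
50..56  -- tail padding (6B)
sizeof = 56, alignof = 8
array of 18: 18 × 56 = 1008

1008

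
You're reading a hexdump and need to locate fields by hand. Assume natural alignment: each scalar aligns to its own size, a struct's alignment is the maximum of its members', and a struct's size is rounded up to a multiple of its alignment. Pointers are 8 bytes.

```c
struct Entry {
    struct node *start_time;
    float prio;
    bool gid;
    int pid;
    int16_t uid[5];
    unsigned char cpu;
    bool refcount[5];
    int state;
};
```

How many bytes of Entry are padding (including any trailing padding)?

3

start_time at 0 (size 8, align 8) → ends 8
prio at 8 (size 4, align 4) → ends 12
gid at 12 (size 1, align 1) → ends 13
pad 3 to align 4 for pid
pid at 16 (size 4, align 4) → ends 20
uid at 20 (size 10, align 2) → ends 30
cpu at 30 (size 1, align 1) → ends 31
refcount at 31 (size 5, align 1) → ends 36
state at 36 (size 4, align 4) → ends 40
total 40 bytes, alignment 8
data bytes 37, size 40 → padding 3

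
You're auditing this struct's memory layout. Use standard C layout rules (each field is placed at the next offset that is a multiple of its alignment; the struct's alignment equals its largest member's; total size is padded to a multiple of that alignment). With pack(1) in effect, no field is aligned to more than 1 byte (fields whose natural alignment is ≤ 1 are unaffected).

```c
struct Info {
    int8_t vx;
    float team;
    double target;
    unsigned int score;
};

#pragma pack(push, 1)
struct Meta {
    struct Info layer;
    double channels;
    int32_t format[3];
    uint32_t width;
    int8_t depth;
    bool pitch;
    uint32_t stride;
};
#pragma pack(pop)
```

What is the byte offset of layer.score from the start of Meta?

16

Info: @0: vx [1B, align 1] → 1; +3 pad (align 4); @4: team [4B, align 4] → 8; @8: target [8B, align 8] → 16; @16: score [4B, align 4] → 20; +4 tail pad (align 8); size 24, align 8
@0: layer [24B, align 1] → 24
within Info: score at 16
0 + 16 = 16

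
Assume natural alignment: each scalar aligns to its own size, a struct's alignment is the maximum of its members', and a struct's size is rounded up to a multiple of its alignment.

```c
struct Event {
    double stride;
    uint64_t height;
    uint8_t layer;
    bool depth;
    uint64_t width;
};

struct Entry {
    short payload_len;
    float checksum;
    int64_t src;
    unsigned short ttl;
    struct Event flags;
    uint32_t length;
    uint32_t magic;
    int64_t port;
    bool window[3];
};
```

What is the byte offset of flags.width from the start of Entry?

Event: @0: stride [8B, align 8] → 8; @8: height [8B, align 8] → 16; @16: layer [1B, align 1] → 17; @17: depth [1B, align 1] → 18; +6 pad (align 8); @24: width [8B, align 8] → 32; size 32, align 8
@0: payload_len [2B, align 2] → 2
+2 pad (align 4)
@4: checksum [4B, align 4] → 8
@8: src [8B, align 8] → 16
@16: ttl [2B, align 2] → 18
+6 pad (align 8)
@24: flags [32B, align 8] → 56
within Event: width at 24
24 + 24 = 48

48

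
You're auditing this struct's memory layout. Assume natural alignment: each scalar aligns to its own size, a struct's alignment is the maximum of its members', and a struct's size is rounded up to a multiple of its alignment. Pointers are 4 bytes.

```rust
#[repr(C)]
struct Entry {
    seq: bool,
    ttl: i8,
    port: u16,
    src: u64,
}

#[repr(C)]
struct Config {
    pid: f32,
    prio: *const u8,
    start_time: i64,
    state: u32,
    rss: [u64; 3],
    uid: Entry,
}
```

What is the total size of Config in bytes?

64

Entry: seq at 0 (size 1, align 1) → ends 1; ttl at 1 (size 1, align 1) → ends 2; port at 2 (size 2, align 2) → ends 4; pad 4 to align 8 for src; src at 8 (size 8, align 8) → ends 16; total 16 bytes, alignment 8
pid at 0 (size 4, align 4) → ends 4
prio at 4 (size 4, align 4) → ends 8
start_time at 8 (size 8, align 8) → ends 16
state at 16 (size 4, align 4) → ends 20
pad 4 to align 8 for rss
rss at 24 (size 24, align 8) → ends 48
uid at 48 (size 16, align 8) → ends 64
total 64 bytes, alignment 8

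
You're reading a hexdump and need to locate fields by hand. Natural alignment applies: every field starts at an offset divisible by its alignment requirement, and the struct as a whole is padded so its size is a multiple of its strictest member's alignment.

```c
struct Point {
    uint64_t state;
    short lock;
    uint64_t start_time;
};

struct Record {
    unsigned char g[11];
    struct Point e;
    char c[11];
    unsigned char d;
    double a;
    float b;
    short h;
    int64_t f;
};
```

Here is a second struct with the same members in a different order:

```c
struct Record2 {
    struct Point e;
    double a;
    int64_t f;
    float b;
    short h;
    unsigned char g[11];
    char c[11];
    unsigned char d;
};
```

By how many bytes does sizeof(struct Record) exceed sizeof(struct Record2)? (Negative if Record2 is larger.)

8

Point: 0..8  state  (8B, 8-aligned); 8..10  lock  (2B, 2-aligned); 10..16  -- padding (6B); 16..24  start_time  (8B, 8-aligned); sizeof = 24, alignof = 8
0..11  g  (11B, 1-aligned)
11..16  -- padding (5B)
16..40  e  (24B, 8-aligned)
40..51  c  (11B, 1-aligned)
51..52  d  (1B, 1-aligned)
52..56  -- padding (4B)
56..64  a  (8B, 8-aligned)
64..68  b  (4B, 4-aligned)
68..70  h  (2B, 2-aligned)
70..72  -- padding (2B)
72..80  f  (8B, 8-aligned)
sizeof = 80, alignof = 8
— Record2 —
0..24  e  (24B, 8-aligned)
24..32  a  (8B, 8-aligned)
32..40  f  (8B, 8-aligned)
40..44  b  (4B, 4-aligned)
44..46  h  (2B, 2-aligned)
46..57  g  (11B, 1-aligned)
57..68  c  (11B, 1-aligned)
68..69  d  (1B, 1-aligned)
69..72  -- tail padding (3B)
sizeof = 72, alignof = 8
80 − 72 = 8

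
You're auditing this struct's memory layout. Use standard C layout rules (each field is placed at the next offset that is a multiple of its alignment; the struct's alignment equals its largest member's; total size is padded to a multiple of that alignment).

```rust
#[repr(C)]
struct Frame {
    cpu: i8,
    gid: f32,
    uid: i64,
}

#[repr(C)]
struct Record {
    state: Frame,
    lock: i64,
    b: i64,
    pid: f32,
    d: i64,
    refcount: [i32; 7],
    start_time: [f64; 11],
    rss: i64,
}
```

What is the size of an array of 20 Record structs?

3520

Frame: cpu at 0 (size 1, align 1) → ends 1; pad 3 to align 4 for gid; gid at 4 (size 4, align 4) → ends 8; uid at 8 (size 8, align 8) → ends 16; total 16 bytes, alignment 8
state at 0 (size 16, align 8) → ends 16
lock at 16 (size 8, align 8) → ends 24
b at 24 (size 8, align 8) → ends 32
pid at 32 (size 4, align 4) → ends 36
pad 4 to align 8 for d
d at 40 (size 8, align 8) → ends 48
refcount at 48 (size 28, align 4) → ends 76
pad 4 to align 8 for start_time
start_time at 80 (size 88, align 8) → ends 168
rss at 168 (size 8, align 8) → ends 176
total 176 bytes, alignment 8
array of 20: 20 × 176 = 3520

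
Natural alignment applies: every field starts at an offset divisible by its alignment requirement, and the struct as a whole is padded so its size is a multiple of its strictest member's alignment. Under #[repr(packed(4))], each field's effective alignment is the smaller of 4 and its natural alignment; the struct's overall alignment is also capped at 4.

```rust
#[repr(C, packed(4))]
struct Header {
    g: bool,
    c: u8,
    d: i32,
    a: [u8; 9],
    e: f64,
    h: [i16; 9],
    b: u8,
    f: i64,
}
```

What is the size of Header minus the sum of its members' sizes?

6

0..1  g  (1B, 1-aligned)
1..2  c  (1B, 1-aligned)
2..4  -- padding (2B)
4..8  d  (4B, 4-aligned)
8..17  a  (9B, 1-aligned)
17..20  -- padding (3B)
20..28  e  (8B, 4-aligned)
28..46  h  (18B, 2-aligned)
46..47  b  (1B, 1-aligned)
47..48  -- padding (1B)
48..56  f  (8B, 4-aligned)
sizeof = 56, alignof = 4
data bytes 50, size 56 → padding 6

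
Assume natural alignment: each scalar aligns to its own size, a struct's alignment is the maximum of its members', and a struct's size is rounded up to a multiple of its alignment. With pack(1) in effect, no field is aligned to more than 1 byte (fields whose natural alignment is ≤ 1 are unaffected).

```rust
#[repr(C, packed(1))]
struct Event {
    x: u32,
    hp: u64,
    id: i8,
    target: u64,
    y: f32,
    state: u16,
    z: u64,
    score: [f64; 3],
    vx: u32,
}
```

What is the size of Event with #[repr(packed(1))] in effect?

@0: x [4B, align 1] → 4
@4: hp [8B, align 1] → 12
@12: id [1B, align 1] → 13
@13: target [8B, align 1] → 21
@21: y [4B, align 1] → 25
@25: state [2B, align 1] → 27
@27: z [8B, align 1] → 35
@35: score [24B, align 1] → 59
@59: vx [4B, align 1] → 63
size 63, align 1

63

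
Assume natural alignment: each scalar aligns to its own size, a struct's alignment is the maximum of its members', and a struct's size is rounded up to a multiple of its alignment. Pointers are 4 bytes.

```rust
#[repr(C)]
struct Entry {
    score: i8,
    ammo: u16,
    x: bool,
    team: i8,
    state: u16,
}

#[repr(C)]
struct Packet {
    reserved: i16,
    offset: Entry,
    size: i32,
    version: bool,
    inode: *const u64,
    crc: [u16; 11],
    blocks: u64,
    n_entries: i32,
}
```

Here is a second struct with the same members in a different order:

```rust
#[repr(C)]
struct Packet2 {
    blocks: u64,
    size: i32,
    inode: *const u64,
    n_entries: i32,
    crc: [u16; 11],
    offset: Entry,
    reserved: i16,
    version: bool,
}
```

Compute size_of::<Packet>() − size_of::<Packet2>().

8

Entry: @0: score [1B, align 1] → 1; +1 pad (align 2); @2: ammo [2B, align 2] → 4; @4: x [1B, align 1] → 5; @5: team [1B, align 1] → 6; @6: state [2B, align 2] → 8; size 8, align 2
@0: reserved [2B, align 2] → 2
@2: offset [8B, align 2] → 10
+2 pad (align 4)
@12: size [4B, align 4] → 16
@16: version [1B, align 1] → 17
+3 pad (align 4)
@20: inode [4B, align 4] → 24
@24: crc [22B, align 2] → 46
+2 pad (align 8)
@48: blocks [8B, align 8] → 56
@56: n_entries [4B, align 4] → 60
+4 tail pad (align 8)
size 64, align 8
— Packet2 —
@0: blocks [8B, align 8] → 8
@8: size [4B, align 4] → 12
@12: inode [4B, align 4] → 16
@16: n_entries [4B, align 4] → 20
@20: crc [22B, align 2] → 42
@42: offset [8B, align 2] → 50
@50: reserved [2B, align 2] → 52
@52: version [1B, align 1] → 53
+3 tail pad (align 8)
size 56, align 8
64 − 56 = 8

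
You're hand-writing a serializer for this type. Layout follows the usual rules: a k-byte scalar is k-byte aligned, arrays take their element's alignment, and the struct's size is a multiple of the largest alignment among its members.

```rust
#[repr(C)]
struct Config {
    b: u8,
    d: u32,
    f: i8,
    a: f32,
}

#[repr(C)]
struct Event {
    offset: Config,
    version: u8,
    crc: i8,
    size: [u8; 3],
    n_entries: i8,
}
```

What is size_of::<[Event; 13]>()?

Config: 0..1  b  (1B, 1-aligned); 1..4  -- padding (3B); 4..8  d  (4B, 4-aligned); 8..9  f  (1B, 1-aligned); 9..12  -- padding (3B); 12..16  a  (4B, 4-aligned); sizeof = 16, alignof = 4
0..16  offset  (16B, 4-aligned)
16..17  version  (1B, 1-aligned)
17..18  crc  (1B, 1-aligned)
18..21  size  (3B, 1-aligned)
21..22  n_entries  (1B, 1-aligned)
22..24  -- tail padding (2B)
sizeof = 24, alignof = 4
array of 13: 13 × 24 = 312

312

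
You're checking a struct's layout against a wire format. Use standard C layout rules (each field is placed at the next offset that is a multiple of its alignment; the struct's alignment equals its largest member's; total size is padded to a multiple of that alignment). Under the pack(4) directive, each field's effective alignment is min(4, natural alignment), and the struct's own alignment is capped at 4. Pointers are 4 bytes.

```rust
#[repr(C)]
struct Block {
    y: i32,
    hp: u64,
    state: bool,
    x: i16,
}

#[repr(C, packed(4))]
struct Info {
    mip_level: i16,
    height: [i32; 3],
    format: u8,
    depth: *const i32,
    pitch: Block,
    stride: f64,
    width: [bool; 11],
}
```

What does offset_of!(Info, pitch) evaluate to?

24

Block: @0: y [4B, align 4] → 4; +4 pad (align 8); @8: hp [8B, align 8] → 16; @16: state [1B, align 1] → 17; +1 pad (align 2); @18: x [2B, align 2] → 20; +4 tail pad (align 8); size 24, align 8
@0: mip_level [2B, align 2] → 2
+2 pad (align 4)
@4: height [12B, align 4] → 16
@16: format [1B, align 1] → 17
+3 pad (align 4)
@20: depth [4B, align 4] → 24
@24: pitch [24B, align 4] → 48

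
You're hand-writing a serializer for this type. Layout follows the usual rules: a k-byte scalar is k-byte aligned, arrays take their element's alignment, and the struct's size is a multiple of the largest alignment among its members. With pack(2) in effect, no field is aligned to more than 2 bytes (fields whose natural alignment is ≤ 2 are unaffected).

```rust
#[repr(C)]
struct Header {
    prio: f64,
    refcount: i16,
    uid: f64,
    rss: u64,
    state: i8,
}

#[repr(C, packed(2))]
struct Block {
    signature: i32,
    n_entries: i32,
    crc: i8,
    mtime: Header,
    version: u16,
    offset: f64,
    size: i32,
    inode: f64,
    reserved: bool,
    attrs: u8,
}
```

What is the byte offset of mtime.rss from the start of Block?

34

Header: 0..8  prio  (8B, 8-aligned); 8..10  refcount  (2B, 2-aligned); 10..16  -- padding (6B); 16..24  uid  (8B, 8-aligned); 24..32  rss  (8B, 8-aligned); 32..33  state  (1B, 1-aligned); 33..40  -- tail padding (7B); sizeof = 40, alignof = 8
0..4  signature  (4B, 2-aligned)
4..8  n_entries  (4B, 2-aligned)
8..9  crc  (1B, 1-aligned)
9..10  -- padding (1B)
10..50  mtime  (40B, 2-aligned)
within Header: rss at 24
10 + 24 = 34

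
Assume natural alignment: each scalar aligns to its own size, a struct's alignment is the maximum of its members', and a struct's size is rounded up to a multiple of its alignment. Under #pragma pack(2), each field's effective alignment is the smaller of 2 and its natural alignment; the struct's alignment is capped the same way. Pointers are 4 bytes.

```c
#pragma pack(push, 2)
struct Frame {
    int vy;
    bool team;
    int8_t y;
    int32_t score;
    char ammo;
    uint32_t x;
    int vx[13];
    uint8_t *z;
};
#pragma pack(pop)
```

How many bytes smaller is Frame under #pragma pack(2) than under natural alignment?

natural layout:
  vy at 0 (size 4, align 4) → ends 4
  team at 4 (size 1, align 1) → ends 5
  y at 5 (size 1, align 1) → ends 6
  pad 2 to align 4 for score
  score at 8 (size 4, align 4) → ends 12
  ammo at 12 (size 1, align 1) → ends 13
  pad 3 to align 4 for x
  x at 16 (size 4, align 4) → ends 20
  vx at 20 (size 52, align 4) → ends 72
  z at 72 (size 4, align 4) → ends 76
  total 76 bytes, alignment 4
packed(2) layout:
  vy at 0 (size 4, align 2) → ends 4
  team at 4 (size 1, align 1) → ends 5
  y at 5 (size 1, align 1) → ends 6
  score at 6 (size 4, align 2) → ends 10
  ammo at 10 (size 1, align 1) → ends 11
  pad 1 to align 2 for x
  x at 12 (size 4, align 2) → ends 16
  vx at 16 (size 52, align 2) → ends 68
  z at 68 (size 4, align 2) → ends 72
  total 72 bytes, alignment 2
76 − 72 = 4

4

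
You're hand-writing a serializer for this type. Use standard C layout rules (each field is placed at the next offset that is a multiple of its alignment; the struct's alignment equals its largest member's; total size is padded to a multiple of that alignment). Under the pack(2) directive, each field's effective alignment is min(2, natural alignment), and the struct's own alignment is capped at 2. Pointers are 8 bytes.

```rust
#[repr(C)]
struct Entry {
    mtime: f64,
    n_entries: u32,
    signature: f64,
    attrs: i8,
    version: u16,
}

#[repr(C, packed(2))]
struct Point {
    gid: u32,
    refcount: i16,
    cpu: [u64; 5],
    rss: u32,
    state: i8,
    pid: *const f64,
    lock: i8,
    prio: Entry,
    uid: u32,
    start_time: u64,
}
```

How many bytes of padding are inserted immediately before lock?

0

Entry: mtime at 0 (size 8, align 8) → ends 8; n_entries at 8 (size 4, align 4) → ends 12; pad 4 to align 8 for signature; signature at 16 (size 8, align 8) → ends 24; attrs at 24 (size 1, align 1) → ends 25; pad 1 to align 2 for version; version at 26 (size 2, align 2) → ends 28; tail pad 4 to reach multiple of 8; total 32 bytes, alignment 8
gid at 0 (size 4, align 2) → ends 4
refcount at 4 (size 2, align 2) → ends 6
cpu at 6 (size 40, align 2) → ends 46
rss at 46 (size 4, align 2) → ends 50
state at 50 (size 1, align 1) → ends 51
pad 1 to align 2 for pid
pid at 52 (size 8, align 2) → ends 60
lock at 60 (size 1, align 1) → ends 61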